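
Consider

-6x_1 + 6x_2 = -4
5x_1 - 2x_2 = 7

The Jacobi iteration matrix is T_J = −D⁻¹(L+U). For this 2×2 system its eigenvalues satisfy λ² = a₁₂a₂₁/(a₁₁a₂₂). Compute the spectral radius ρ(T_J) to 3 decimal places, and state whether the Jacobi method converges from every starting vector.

1.581

a₁₂a₂₁/(a₁₁a₂₂) = (6)·(5) / ((-6)·(-2)) = 2.500000
ρ = √|2.500000| = √2.500000 = 1.581
ρ > 1, so Jacobi diverges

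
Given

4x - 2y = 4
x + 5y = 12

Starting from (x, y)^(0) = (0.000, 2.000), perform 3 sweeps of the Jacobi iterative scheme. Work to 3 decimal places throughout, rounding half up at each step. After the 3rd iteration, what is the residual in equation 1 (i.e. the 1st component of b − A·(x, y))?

Iteration 1:
  x = (4 - (-2)·2.000) / (4) = 2.000
  y = (12 - (1)·0.000) / (5) = 2.400
Iteration 2:
  x = (4 - (-2)·2.400) / (4) = 2.200
  y = (12 - (1)·2.000) / (5) = 2.000
Iteration 3:
  x = (4 - (-2)·2.000) / (4) = 2.000
  y = (12 - (1)·2.200) / (5) = 1.960
Residual b − A·x = (-0.080, 0.200)

-0.080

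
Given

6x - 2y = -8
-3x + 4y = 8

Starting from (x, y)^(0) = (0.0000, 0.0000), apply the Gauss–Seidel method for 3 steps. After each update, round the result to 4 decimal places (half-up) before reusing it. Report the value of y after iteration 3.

1.3125

Iteration 1:
  x = (-8 - (-2)·0.0000) / (6) = -1.3333
  y = (8 - (-3)·-1.3333) / (4) = 1.0000
Iteration 2:
  x = (-8 - (-2)·1.0000) / (6) = -1.0000
  y = (8 - (-3)·-1.0000) / (4) = 1.2500
Iteration 3:
  x = (-8 - (-2)·1.2500) / (6) = -0.9167
  y = (8 - (-3)·-0.9167) / (4) = 1.3125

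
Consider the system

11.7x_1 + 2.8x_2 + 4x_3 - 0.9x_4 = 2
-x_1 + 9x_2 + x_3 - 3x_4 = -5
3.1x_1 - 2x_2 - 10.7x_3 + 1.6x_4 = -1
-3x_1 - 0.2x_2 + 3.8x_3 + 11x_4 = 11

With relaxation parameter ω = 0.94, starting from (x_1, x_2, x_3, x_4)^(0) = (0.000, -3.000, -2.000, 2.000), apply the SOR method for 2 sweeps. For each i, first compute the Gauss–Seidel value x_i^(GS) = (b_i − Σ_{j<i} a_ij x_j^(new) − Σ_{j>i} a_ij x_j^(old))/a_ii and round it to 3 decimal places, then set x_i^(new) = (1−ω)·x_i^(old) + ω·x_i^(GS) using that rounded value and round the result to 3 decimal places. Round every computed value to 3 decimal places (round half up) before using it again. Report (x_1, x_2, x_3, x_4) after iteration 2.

(0.077, -0.164, 0.355, 0.918)

Iteration 1:
  x_1: GS value = (2 - (2.8)·-3.000 - (4)·-2.000 - (-0.9)·2.000) / (11.7) = 1.726;  x_1 ← (1−ω)·0.000 + ω·1.726 = 1.622
  x_2: GS value = (-5 - (-1)·1.622 - (1)·-2.000 - (-3)·2.000) / (9) = 0.514;  x_2 ← (1−ω)·-3.000 + ω·0.514 = 0.303
  x_3: GS value = (-1 - (3.1)·1.622 - (-2)·0.303 - (1.6)·2.000) / (-10.7) = 0.806;  x_3 ← (1−ω)·-2.000 + ω·0.806 = 0.638
  x_4: GS value = (11 - (-3)·1.622 - (-0.2)·0.303 - (3.8)·0.638) / (11) = 1.227;  x_4 ← (1−ω)·2.000 + ω·1.227 = 1.273
Iteration 2:
  x_1: GS value = (2 - (2.8)·0.303 - (4)·0.638 - (-0.9)·1.273) / (11.7) = -0.022;  x_1 ← (1−ω)·1.622 + ω·-0.022 = 0.077
  x_2: GS value = (-5 - (-1)·0.077 - (1)·0.638 - (-3)·1.273) / (9) = -0.194;  x_2 ← (1−ω)·0.303 + ω·-0.194 = -0.164
  x_3: GS value = (-1 - (3.1)·0.077 - (-2)·-0.164 - (1.6)·1.273) / (-10.7) = 0.337;  x_3 ← (1−ω)·0.638 + ω·0.337 = 0.355
  x_4: GS value = (11 - (-3)·0.077 - (-0.2)·-0.164 - (3.8)·0.355) / (11) = 0.895;  x_4 ← (1−ω)·1.273 + ω·0.895 = 0.918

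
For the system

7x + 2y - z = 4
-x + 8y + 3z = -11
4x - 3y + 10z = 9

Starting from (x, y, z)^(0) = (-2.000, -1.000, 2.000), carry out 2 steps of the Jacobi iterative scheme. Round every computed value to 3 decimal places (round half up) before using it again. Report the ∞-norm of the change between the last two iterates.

Iteration 1:
  x = (4 - (2)·-1.000 - (-1)·2.000) / (7) = 1.143
  y = (-11 - (-1)·-2.000 - (3)·2.000) / (8) = -2.375
  z = (9 - (4)·-2.000 - (-3)·-1.000) / (10) = 1.400
Iteration 2:
  x = (4 - (2)·-2.375 - (-1)·1.400) / (7) = 1.450
  y = (-11 - (-1)·1.143 - (3)·1.400) / (8) = -1.757
  z = (9 - (4)·1.143 - (-3)·-2.375) / (10) = -0.270
Change: (0.307, 0.618, -1.670) → max |·| = 1.670

1.670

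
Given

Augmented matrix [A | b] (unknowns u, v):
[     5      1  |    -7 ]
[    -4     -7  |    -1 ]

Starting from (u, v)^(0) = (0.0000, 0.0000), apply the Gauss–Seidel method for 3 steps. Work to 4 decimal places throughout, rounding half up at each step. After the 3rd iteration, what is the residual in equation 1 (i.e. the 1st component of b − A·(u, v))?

-0.0124

Iteration 1:
  u = (-7 - (1)·0.0000) / (5) = -1.4000
  v = (-1 - (-4)·-1.4000) / (-7) = 0.9429
Iteration 2:
  u = (-7 - (1)·0.9429) / (5) = -1.5886
  v = (-1 - (-4)·-1.5886) / (-7) = 1.0506
Iteration 3:
  u = (-7 - (1)·1.0506) / (5) = -1.6101
  v = (-1 - (-4)·-1.6101) / (-7) = 1.0629
Residual b − A·x = (-0.0124, -0.0001)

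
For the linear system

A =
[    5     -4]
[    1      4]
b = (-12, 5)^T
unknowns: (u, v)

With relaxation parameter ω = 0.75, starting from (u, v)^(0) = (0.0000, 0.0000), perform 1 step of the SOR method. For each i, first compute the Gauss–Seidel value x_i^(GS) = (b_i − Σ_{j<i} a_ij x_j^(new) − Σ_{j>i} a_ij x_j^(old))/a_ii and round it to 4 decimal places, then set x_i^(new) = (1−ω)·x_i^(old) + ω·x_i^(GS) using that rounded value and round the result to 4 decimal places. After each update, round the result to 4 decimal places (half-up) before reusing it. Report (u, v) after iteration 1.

(-1.8000, 1.2750)

Iteration 1:
  u: GS value = (-12 - (-4)·0.0000) / (5) = -2.4000;  u ← (1−ω)·0.0000 + ω·-2.4000 = -1.8000
  v: GS value = (5 - (1)·-1.8000) / (4) = 1.7000;  v ← (1−ω)·0.0000 + ω·1.7000 = 1.2750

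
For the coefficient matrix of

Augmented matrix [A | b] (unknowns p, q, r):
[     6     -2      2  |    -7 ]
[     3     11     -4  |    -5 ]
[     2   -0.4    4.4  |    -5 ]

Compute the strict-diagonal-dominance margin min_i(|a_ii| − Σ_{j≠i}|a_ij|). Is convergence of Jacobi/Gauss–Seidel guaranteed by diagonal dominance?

row 1: |6| − (2+2) = 2
row 2: |11| − (3+4) = 4
row 3: |4.4| − (2+0.4) = 2
minimum over rows = 2 → strictly diagonally dominant (convergence guaranteed)

2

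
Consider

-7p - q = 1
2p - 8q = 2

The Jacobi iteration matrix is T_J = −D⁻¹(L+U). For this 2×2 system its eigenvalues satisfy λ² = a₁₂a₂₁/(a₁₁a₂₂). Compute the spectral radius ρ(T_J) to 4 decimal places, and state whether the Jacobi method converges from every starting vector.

0.1890

a₁₂a₂₁/(a₁₁a₂₂) = (-1)·(2) / ((-7)·(-8)) = -0.035714
ρ = √|-0.035714| = √0.035714 = 0.1890
ρ < 1, so Jacobi converges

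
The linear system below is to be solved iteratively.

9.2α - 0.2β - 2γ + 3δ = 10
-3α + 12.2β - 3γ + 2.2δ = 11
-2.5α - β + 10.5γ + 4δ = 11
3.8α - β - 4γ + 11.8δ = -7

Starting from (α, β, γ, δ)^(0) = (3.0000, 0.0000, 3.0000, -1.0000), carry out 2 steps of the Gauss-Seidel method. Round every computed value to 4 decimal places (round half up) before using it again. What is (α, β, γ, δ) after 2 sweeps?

Iteration 1:
  α = (10 - (-0.2)·0.0000 - (-2)·3.0000 - (3)·-1.0000) / (9.2) = 2.0652
  β = (11 - (-3)·2.0652 - (-3)·3.0000 - (2.2)·-1.0000) / (12.2) = 2.3275
  γ = (11 - (-2.5)·2.0652 - (-1)·2.3275 - (4)·-1.0000) / (10.5) = 2.1420
  δ = (-7 - (3.8)·2.0652 - (-1)·2.3275 - (-4)·2.1420) / (11.8) = -0.3349
Iteration 2:
  α = (10 - (-0.2)·2.3275 - (-2)·2.1420 - (3)·-0.3349) / (9.2) = 1.7124
  β = (11 - (-3)·1.7124 - (-3)·2.1420 - (2.2)·-0.3349) / (12.2) = 1.9098
  γ = (11 - (-2.5)·1.7124 - (-1)·1.9098 - (4)·-0.3349) / (10.5) = 1.7648
  δ = (-7 - (3.8)·1.7124 - (-1)·1.9098 - (-4)·1.7648) / (11.8) = -0.3846

(1.7124, 1.9098, 1.7648, -0.3846)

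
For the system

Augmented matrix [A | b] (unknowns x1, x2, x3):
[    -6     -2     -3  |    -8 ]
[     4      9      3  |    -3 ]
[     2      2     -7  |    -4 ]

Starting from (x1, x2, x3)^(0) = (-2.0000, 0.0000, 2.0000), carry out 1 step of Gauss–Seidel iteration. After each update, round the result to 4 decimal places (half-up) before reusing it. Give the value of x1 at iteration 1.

Iteration 1:
  x1 = (-8 - (-2)·0.0000 - (-3)·2.0000) / (-6) = 0.3333
  x2 = (-3 - (4)·0.3333 - (3)·2.0000) / (9) = -1.1481
  x3 = (-4 - (2)·0.3333 - (2)·-1.1481) / (-7) = 0.3386

0.3333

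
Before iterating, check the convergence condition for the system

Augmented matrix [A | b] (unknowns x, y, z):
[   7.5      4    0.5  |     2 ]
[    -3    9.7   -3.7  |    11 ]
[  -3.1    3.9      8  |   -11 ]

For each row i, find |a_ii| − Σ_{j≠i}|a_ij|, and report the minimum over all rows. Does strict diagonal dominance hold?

1

row 1: |7.5| − (4+0.5) = 3
row 2: |9.7| − (3+3.7) = 3
row 3: |8| − (3.1+3.9) = 1
minimum over rows = 1 → strictly diagonally dominant (convergence guaranteed)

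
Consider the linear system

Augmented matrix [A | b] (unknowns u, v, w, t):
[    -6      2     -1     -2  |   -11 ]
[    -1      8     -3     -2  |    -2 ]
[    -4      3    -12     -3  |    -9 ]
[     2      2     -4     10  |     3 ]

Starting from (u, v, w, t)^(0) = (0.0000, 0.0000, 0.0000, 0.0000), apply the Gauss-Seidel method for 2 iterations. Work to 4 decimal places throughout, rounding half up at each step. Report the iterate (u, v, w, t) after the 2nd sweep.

(1.8071, 0.0238, 0.1558, -0.0039)

Iteration 1:
  u = (-11 - (2)·0.0000 - (-1)·0.0000 - (-2)·0.0000) / (-6) = 1.8333
  v = (-2 - (-1)·1.8333 - (-3)·0.0000 - (-2)·0.0000) / (8) = -0.0208
  w = (-9 - (-4)·1.8333 - (3)·-0.0208 - (-3)·0.0000) / (-12) = 0.1337
  t = (3 - (2)·1.8333 - (2)·-0.0208 - (-4)·0.1337) / (10) = -0.0090
Iteration 2:
  u = (-11 - (2)·-0.0208 - (-1)·0.1337 - (-2)·-0.0090) / (-6) = 1.8071
  v = (-2 - (-1)·1.8071 - (-3)·0.1337 - (-2)·-0.0090) / (8) = 0.0238
  w = (-9 - (-4)·1.8071 - (3)·0.0238 - (-3)·-0.0090) / (-12) = 0.1558
  t = (3 - (2)·1.8071 - (2)·0.0238 - (-4)·0.1558) / (10) = -0.0039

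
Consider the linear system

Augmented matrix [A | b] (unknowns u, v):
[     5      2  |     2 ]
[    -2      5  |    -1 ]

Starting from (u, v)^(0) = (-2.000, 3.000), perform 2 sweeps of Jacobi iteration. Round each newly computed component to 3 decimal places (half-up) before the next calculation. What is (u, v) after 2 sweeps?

(0.800, -0.520)

Iteration 1:
  u = (2 - (2)·3.000) / (5) = -0.800
  v = (-1 - (-2)·-2.000) / (5) = -1.000
Iteration 2:
  u = (2 - (2)·-1.000) / (5) = 0.800
  v = (-1 - (-2)·-0.800) / (5) = -0.520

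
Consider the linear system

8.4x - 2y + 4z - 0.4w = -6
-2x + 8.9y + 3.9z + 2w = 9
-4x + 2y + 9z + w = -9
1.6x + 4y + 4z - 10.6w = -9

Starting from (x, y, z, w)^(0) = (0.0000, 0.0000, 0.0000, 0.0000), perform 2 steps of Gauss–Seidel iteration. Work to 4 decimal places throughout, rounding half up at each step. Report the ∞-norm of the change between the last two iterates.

Iteration 1:
  x = (-6 - (-2)·0.0000 - (4)·0.0000 - (-0.4)·0.0000) / (8.4) = -0.7143
  y = (9 - (-2)·-0.7143 - (3.9)·0.0000 - (2)·0.0000) / (8.9) = 0.8507
  z = (-9 - (-4)·-0.7143 - (2)·0.8507 - (1)·0.0000) / (9) = -1.5065
  w = (-9 - (1.6)·-0.7143 - (4)·0.8507 - (4)·-1.5065) / (-10.6) = 0.4938
Iteration 2:
  x = (-6 - (-2)·0.8507 - (4)·-1.5065 - (-0.4)·0.4938) / (8.4) = 0.2292
  y = (9 - (-2)·0.2292 - (3.9)·-1.5065 - (2)·0.4938) / (8.9) = 1.6119
  z = (-9 - (-4)·0.2292 - (2)·1.6119 - (1)·0.4938) / (9) = -1.3112
  w = (-9 - (1.6)·0.2292 - (4)·1.6119 - (4)·-1.3112) / (-10.6) = 0.9971
Change: (0.9435, 0.7612, 0.1953, 0.5033) → max |·| = 0.9435

0.9435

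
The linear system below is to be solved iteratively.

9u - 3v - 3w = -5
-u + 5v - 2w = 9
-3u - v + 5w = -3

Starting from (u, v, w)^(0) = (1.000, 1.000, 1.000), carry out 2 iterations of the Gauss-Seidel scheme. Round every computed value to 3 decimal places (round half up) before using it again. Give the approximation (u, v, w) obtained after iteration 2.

Iteration 1:
  u = (-5 - (-3)·1.000 - (-3)·1.000) / (9) = 0.111
  v = (9 - (-1)·0.111 - (-2)·1.000) / (5) = 2.222
  w = (-3 - (-3)·0.111 - (-1)·2.222) / (5) = -0.089
Iteration 2:
  u = (-5 - (-3)·2.222 - (-3)·-0.089) / (9) = 0.155
  v = (9 - (-1)·0.155 - (-2)·-0.089) / (5) = 1.795
  w = (-3 - (-3)·0.155 - (-1)·1.795) / (5) = -0.148

(0.155, 1.795, -0.148)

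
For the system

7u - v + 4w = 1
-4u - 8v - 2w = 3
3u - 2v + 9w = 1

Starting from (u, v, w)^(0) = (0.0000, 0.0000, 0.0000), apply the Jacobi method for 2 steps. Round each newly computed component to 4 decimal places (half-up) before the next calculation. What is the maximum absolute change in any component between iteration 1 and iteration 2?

Iteration 1:
  u = (1 - (-1)·0.0000 - (4)·0.0000) / (7) = 0.1429
  v = (3 - (-4)·0.0000 - (-2)·0.0000) / (-8) = -0.3750
  w = (1 - (3)·0.0000 - (-2)·0.0000) / (9) = 0.1111
Iteration 2:
  u = (1 - (-1)·-0.3750 - (4)·0.1111) / (7) = 0.0258
  v = (3 - (-4)·0.1429 - (-2)·0.1111) / (-8) = -0.4742
  w = (1 - (3)·0.1429 - (-2)·-0.3750) / (9) = -0.0199
Change: (-0.1171, -0.0992, -0.1310) → max |·| = 0.1310

0.1310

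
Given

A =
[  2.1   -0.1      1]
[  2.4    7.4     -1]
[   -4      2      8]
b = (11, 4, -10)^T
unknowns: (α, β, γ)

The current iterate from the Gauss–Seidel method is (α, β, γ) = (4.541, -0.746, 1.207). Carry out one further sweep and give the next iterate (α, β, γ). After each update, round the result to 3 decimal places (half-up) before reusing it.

(4.628, -0.797, 1.263)

One sweep:
  α = (11 - (-0.1)·-0.746 - (1)·1.207) / (2.1) = 4.628
  β = (4 - (2.4)·4.628 - (-1)·1.207) / (7.4) = -0.797
  γ = (-10 - (-4)·4.628 - (2)·-0.797) / (8) = 1.263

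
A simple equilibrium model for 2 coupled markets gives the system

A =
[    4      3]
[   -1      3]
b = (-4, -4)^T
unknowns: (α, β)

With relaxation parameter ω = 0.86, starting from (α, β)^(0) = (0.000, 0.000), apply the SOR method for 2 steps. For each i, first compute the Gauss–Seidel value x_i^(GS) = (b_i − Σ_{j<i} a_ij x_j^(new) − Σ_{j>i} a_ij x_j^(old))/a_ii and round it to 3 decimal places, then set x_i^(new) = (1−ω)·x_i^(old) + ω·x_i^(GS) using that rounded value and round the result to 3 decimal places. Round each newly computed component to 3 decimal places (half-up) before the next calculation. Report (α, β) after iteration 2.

(-0.082, -1.365)

Iteration 1:
  α: GS value = (-4 - (3)·0.000) / (4) = -1.000;  α ← (1−ω)·0.000 + ω·-1.000 = -0.860
  β: GS value = (-4 - (-1)·-0.860) / (3) = -1.620;  β ← (1−ω)·0.000 + ω·-1.620 = -1.393
Iteration 2:
  α: GS value = (-4 - (3)·-1.393) / (4) = 0.045;  α ← (1−ω)·-0.860 + ω·0.045 = -0.082
  β: GS value = (-4 - (-1)·-0.082) / (3) = -1.361;  β ← (1−ω)·-1.393 + ω·-1.361 = -1.365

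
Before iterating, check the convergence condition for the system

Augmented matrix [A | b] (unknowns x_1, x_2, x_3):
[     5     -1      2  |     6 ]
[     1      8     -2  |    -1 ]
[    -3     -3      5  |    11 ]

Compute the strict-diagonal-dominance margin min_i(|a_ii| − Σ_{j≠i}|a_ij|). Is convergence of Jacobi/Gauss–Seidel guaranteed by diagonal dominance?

row 1: |5| − (1+2) = 2
row 2: |8| − (1+2) = 5
row 3: |5| − (3+3) = -1
minimum over rows = -1 → not strictly diagonally dominant

-1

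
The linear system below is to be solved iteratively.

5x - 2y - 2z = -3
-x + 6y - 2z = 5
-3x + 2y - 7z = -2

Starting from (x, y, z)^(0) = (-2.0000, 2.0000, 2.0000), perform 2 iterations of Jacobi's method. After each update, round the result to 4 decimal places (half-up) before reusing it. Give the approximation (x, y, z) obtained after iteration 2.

(0.5524, 1.5714, 0.1905)

Iteration 1:
  x = (-3 - (-2)·2.0000 - (-2)·2.0000) / (5) = 1.0000
  y = (5 - (-1)·-2.0000 - (-2)·2.0000) / (6) = 1.1667
  z = (-2 - (-3)·-2.0000 - (2)·2.0000) / (-7) = 1.7143
Iteration 2:
  x = (-3 - (-2)·1.1667 - (-2)·1.7143) / (5) = 0.5524
  y = (5 - (-1)·1.0000 - (-2)·1.7143) / (6) = 1.5714
  z = (-2 - (-3)·1.0000 - (2)·1.1667) / (-7) = 0.1905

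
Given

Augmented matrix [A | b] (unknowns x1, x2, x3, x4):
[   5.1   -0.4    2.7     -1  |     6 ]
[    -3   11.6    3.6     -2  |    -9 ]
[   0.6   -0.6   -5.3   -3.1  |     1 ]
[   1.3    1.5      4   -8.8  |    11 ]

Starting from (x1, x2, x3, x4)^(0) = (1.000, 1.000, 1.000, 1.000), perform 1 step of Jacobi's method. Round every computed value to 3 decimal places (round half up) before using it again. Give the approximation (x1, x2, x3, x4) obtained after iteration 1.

(0.922, -0.655, -0.774, -0.477)

Iteration 1:
  x1 = (6 - (-0.4)·1.000 - (2.7)·1.000 - (-1)·1.000) / (5.1) = 0.922
  x2 = (-9 - (-3)·1.000 - (3.6)·1.000 - (-2)·1.000) / (11.6) = -0.655
  x3 = (1 - (0.6)·1.000 - (-0.6)·1.000 - (-3.1)·1.000) / (-5.3) = -0.774
  x4 = (11 - (1.3)·1.000 - (1.5)·1.000 - (4)·1.000) / (-8.8) = -0.477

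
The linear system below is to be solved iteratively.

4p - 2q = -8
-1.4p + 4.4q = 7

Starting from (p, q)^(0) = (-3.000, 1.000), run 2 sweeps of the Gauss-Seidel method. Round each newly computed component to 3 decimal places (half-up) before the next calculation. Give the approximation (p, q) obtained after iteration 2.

(-1.443, 1.132)

Iteration 1:
  p = (-8 - (-2)·1.000) / (4) = -1.500
  q = (7 - (-1.4)·-1.500) / (4.4) = 1.114
Iteration 2:
  p = (-8 - (-2)·1.114) / (4) = -1.443
  q = (7 - (-1.4)·-1.443) / (4.4) = 1.132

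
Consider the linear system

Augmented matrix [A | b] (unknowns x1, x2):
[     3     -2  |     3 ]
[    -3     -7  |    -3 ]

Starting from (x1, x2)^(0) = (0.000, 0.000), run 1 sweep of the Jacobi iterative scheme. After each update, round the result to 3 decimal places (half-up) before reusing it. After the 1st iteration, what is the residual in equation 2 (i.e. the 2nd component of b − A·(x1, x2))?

Iteration 1:
  x1 = (3 - (-2)·0.000) / (3) = 1.000
  x2 = (-3 - (-3)·0.000) / (-7) = 0.429
Residual b − A·x = (0.858, 3.003)

3.003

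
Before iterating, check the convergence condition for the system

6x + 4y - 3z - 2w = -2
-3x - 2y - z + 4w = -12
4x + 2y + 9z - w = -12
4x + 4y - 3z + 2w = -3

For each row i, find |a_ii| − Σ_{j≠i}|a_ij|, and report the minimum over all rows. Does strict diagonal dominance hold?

-9

row 1: |6| − (4+3+2) = -3
row 2: |-2| − (3+1+4) = -6
row 3: |9| − (4+2+1) = 2
row 4: |2| − (4+4+3) = -9
minimum over rows = -9 → not strictly diagonally dominant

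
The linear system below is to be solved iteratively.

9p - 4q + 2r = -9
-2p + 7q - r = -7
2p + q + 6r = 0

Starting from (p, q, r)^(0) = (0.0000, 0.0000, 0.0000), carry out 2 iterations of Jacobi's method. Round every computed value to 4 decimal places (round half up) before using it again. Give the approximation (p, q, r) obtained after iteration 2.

(-1.4444, -1.2857, 0.5000)

Iteration 1:
  p = (-9 - (-4)·0.0000 - (2)·0.0000) / (9) = -1.0000
  q = (-7 - (-2)·0.0000 - (-1)·0.0000) / (7) = -1.0000
  r = (0 - (2)·0.0000 - (1)·0.0000) / (6) = 0.0000
Iteration 2:
  p = (-9 - (-4)·-1.0000 - (2)·0.0000) / (9) = -1.4444
  q = (-7 - (-2)·-1.0000 - (-1)·0.0000) / (7) = -1.2857
  r = (0 - (2)·-1.0000 - (1)·-1.0000) / (6) = 0.5000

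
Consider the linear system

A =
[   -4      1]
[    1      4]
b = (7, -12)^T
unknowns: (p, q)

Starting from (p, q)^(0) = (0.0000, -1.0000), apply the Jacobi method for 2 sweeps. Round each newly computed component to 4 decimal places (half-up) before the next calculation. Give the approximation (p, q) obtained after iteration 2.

Iteration 1:
  p = (7 - (1)·-1.0000) / (-4) = -2.0000
  q = (-12 - (1)·0.0000) / (4) = -3.0000
Iteration 2:
  p = (7 - (1)·-3.0000) / (-4) = -2.5000
  q = (-12 - (1)·-2.0000) / (4) = -2.5000

(-2.5000, -2.5000)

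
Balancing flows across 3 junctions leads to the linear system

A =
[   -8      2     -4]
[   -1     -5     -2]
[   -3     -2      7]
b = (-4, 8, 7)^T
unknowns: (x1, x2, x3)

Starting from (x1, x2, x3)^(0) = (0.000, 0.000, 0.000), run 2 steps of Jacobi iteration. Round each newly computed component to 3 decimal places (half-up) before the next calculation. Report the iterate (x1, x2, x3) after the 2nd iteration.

(-0.400, -2.100, 0.757)

Iteration 1:
  x1 = (-4 - (2)·0.000 - (-4)·0.000) / (-8) = 0.500
  x2 = (8 - (-1)·0.000 - (-2)·0.000) / (-5) = -1.600
  x3 = (7 - (-3)·0.000 - (-2)·0.000) / (7) = 1.000
Iteration 2:
  x1 = (-4 - (2)·-1.600 - (-4)·1.000) / (-8) = -0.400
  x2 = (8 - (-1)·0.500 - (-2)·1.000) / (-5) = -2.100
  x3 = (7 - (-3)·0.500 - (-2)·-1.600) / (7) = 0.757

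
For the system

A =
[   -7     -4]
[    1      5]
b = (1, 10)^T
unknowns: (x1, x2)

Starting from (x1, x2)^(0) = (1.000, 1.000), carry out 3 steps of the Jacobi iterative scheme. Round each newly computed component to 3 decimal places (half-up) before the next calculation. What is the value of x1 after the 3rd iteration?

-1.367

Iteration 1:
  x1 = (1 - (-4)·1.000) / (-7) = -0.714
  x2 = (10 - (1)·1.000) / (5) = 1.800
Iteration 2:
  x1 = (1 - (-4)·1.800) / (-7) = -1.171
  x2 = (10 - (1)·-0.714) / (5) = 2.143
Iteration 3:
  x1 = (1 - (-4)·2.143) / (-7) = -1.367
  x2 = (10 - (1)·-1.171) / (5) = 2.234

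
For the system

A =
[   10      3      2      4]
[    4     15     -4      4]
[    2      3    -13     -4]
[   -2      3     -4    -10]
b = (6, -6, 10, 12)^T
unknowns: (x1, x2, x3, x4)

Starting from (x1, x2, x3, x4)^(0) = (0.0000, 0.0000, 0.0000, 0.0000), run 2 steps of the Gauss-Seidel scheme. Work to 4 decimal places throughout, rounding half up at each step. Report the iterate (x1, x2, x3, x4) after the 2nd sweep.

(1.3954, -0.6763, -0.3520, -1.5412)

Iteration 1:
  x1 = (6 - (3)·0.0000 - (2)·0.0000 - (4)·0.0000) / (10) = 0.6000
  x2 = (-6 - (4)·0.6000 - (-4)·0.0000 - (4)·0.0000) / (15) = -0.5600
  x3 = (10 - (2)·0.6000 - (3)·-0.5600 - (-4)·0.0000) / (-13) = -0.8062
  x4 = (12 - (-2)·0.6000 - (3)·-0.5600 - (-4)·-0.8062) / (-10) = -1.1655
Iteration 2:
  x1 = (6 - (3)·-0.5600 - (2)·-0.8062 - (4)·-1.1655) / (10) = 1.3954
  x2 = (-6 - (4)·1.3954 - (-4)·-0.8062 - (4)·-1.1655) / (15) = -0.6763
  x3 = (10 - (2)·1.3954 - (3)·-0.6763 - (-4)·-1.1655) / (-13) = -0.3520
  x4 = (12 - (-2)·1.3954 - (3)·-0.6763 - (-4)·-0.3520) / (-10) = -1.5412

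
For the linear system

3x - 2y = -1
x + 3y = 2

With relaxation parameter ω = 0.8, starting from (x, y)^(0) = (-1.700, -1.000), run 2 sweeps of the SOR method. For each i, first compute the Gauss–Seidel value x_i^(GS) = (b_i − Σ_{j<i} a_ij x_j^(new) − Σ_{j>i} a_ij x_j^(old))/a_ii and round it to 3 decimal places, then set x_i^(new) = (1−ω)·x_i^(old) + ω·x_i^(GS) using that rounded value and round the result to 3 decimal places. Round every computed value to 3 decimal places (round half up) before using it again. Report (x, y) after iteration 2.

Iteration 1:
  x: GS value = (-1 - (-2)·-1.000) / (3) = -1.000;  x ← (1−ω)·-1.700 + ω·-1.000 = -1.140
  y: GS value = (2 - (1)·-1.140) / (3) = 1.047;  y ← (1−ω)·-1.000 + ω·1.047 = 0.638
Iteration 2:
  x: GS value = (-1 - (-2)·0.638) / (3) = 0.092;  x ← (1−ω)·-1.140 + ω·0.092 = -0.154
  y: GS value = (2 - (1)·-0.154) / (3) = 0.718;  y ← (1−ω)·0.638 + ω·0.718 = 0.702

(-0.154, 0.702)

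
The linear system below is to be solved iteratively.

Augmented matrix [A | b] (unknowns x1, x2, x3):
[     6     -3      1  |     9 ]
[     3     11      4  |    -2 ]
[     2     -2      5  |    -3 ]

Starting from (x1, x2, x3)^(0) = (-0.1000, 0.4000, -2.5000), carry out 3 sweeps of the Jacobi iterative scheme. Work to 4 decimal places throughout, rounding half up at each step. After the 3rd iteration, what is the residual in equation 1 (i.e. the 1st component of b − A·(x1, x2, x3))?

1.4322

Iteration 1:
  x1 = (9 - (-3)·0.4000 - (1)·-2.5000) / (6) = 2.1167
  x2 = (-2 - (3)·-0.1000 - (4)·-2.5000) / (11) = 0.7545
  x3 = (-3 - (2)·-0.1000 - (-2)·0.4000) / (5) = -0.4000
Iteration 2:
  x1 = (9 - (-3)·0.7545 - (1)·-0.4000) / (6) = 1.9439
  x2 = (-2 - (3)·2.1167 - (4)·-0.4000) / (11) = -0.6136
  x3 = (-3 - (2)·2.1167 - (-2)·0.7545) / (5) = -1.1449
Iteration 3:
  x1 = (9 - (-3)·-0.6136 - (1)·-1.1449) / (6) = 1.3840
  x2 = (-2 - (3)·1.9439 - (4)·-1.1449) / (11) = -0.2956
  x3 = (-3 - (2)·1.9439 - (-2)·-0.6136) / (5) = -1.6230
Residual b − A·x = (1.4322, 3.5916, 1.7558)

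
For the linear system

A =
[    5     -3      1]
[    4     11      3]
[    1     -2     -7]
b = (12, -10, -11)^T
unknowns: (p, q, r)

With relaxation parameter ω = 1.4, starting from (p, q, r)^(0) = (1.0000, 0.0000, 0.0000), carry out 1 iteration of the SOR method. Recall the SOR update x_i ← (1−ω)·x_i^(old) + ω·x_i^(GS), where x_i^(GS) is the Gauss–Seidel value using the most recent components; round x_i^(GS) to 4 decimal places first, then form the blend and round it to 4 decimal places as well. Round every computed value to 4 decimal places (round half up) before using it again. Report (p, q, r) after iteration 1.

(2.9600, -2.7797, 3.9039)

Iteration 1:
  p: GS value = (12 - (-3)·0.0000 - (1)·0.0000) / (5) = 2.4000;  p ← (1−ω)·1.0000 + ω·2.4000 = 2.9600
  q: GS value = (-10 - (4)·2.9600 - (3)·0.0000) / (11) = -1.9855;  q ← (1−ω)·0.0000 + ω·-1.9855 = -2.7797
  r: GS value = (-11 - (1)·2.9600 - (-2)·-2.7797) / (-7) = 2.7885;  r ← (1−ω)·0.0000 + ω·2.7885 = 3.9039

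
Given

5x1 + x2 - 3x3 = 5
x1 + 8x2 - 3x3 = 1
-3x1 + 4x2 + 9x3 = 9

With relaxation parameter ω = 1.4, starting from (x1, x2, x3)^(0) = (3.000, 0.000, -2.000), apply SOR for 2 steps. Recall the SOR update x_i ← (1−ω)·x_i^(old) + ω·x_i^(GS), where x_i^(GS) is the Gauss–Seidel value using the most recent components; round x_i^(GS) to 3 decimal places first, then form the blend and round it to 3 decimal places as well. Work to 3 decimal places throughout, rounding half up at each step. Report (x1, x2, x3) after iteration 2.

Iteration 1:
  x1: GS value = (5 - (1)·0.000 - (-3)·-2.000) / (5) = -0.200;  x1 ← (1−ω)·3.000 + ω·-0.200 = -1.480
  x2: GS value = (1 - (1)·-1.480 - (-3)·-2.000) / (8) = -0.440;  x2 ← (1−ω)·0.000 + ω·-0.440 = -0.616
  x3: GS value = (9 - (-3)·-1.480 - (4)·-0.616) / (9) = 0.780;  x3 ← (1−ω)·-2.000 + ω·0.780 = 1.892
Iteration 2:
  x1: GS value = (5 - (1)·-0.616 - (-3)·1.892) / (5) = 2.258;  x1 ← (1−ω)·-1.480 + ω·2.258 = 3.753
  x2: GS value = (1 - (1)·3.753 - (-3)·1.892) / (8) = 0.365;  x2 ← (1−ω)·-0.616 + ω·0.365 = 0.757
  x3: GS value = (9 - (-3)·3.753 - (4)·0.757) / (9) = 1.915;  x3 ← (1−ω)·1.892 + ω·1.915 = 1.924

(3.753, 0.757, 1.924)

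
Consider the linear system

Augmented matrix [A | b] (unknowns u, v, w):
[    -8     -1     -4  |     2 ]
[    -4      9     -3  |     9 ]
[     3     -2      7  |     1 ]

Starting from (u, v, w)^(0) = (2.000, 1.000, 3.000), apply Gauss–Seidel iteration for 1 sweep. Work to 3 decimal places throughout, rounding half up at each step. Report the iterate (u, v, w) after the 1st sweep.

Iteration 1:
  u = (2 - (-1)·1.000 - (-4)·3.000) / (-8) = -1.875
  v = (9 - (-4)·-1.875 - (-3)·3.000) / (9) = 1.167
  w = (1 - (3)·-1.875 - (-2)·1.167) / (7) = 1.280

(-1.875, 1.167, 1.280)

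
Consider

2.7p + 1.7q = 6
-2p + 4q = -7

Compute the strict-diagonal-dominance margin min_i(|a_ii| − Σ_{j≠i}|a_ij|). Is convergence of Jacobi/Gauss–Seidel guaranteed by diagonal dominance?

1

row 1: |2.7| − (1.7) = 1
row 2: |4| − (2) = 2
minimum over rows = 1 → strictly diagonally dominant (convergence guaranteed)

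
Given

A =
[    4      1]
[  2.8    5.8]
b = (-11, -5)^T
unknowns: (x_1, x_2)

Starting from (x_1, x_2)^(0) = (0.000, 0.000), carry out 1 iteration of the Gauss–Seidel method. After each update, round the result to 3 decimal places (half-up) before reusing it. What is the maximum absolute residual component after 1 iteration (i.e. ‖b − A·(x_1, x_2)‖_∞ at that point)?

0.466

Iteration 1:
  x_1 = (-11 - (1)·0.000) / (4) = -2.750
  x_2 = (-5 - (2.8)·-2.750) / (5.8) = 0.466
Residual b − A·x = (-0.466, -0.003); ∞-norm = 0.466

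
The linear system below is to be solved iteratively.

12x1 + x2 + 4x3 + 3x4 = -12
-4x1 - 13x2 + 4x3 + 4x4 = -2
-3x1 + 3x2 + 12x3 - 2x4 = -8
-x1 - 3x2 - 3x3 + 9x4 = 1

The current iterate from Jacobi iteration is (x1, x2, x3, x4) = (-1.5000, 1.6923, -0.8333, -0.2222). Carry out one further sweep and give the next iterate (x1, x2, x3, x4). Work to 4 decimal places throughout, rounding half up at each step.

(-0.8077, 0.2906, -1.5018, 0.2308)

One sweep:
  x1 = (-12 - (1)·1.6923 - (4)·-0.8333 - (3)·-0.2222) / (12) = -0.8077
  x2 = (-2 - (-4)·-1.5000 - (4)·-0.8333 - (4)·-0.2222) / (-13) = 0.2906
  x3 = (-8 - (-3)·-1.5000 - (3)·1.6923 - (-2)·-0.2222) / (12) = -1.5018
  x4 = (1 - (-1)·-1.5000 - (-3)·1.6923 - (-3)·-0.8333) / (9) = 0.2308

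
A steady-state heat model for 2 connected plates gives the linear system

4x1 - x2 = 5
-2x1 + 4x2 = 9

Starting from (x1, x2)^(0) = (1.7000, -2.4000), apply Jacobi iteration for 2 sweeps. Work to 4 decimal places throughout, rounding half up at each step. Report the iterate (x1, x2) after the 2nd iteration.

(2.0250, 2.5750)

Iteration 1:
  x1 = (5 - (-1)·-2.4000) / (4) = 0.6500
  x2 = (9 - (-2)·1.7000) / (4) = 3.1000
Iteration 2:
  x1 = (5 - (-1)·3.1000) / (4) = 2.0250
  x2 = (9 - (-2)·0.6500) / (4) = 2.5750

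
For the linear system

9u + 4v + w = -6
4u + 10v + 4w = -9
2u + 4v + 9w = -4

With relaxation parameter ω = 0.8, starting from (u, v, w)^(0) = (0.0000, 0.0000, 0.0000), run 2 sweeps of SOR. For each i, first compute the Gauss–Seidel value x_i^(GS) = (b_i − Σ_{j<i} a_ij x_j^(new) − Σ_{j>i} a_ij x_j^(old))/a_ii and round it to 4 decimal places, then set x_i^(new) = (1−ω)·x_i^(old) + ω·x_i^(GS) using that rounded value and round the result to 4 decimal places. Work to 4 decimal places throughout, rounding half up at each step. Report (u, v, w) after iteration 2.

Iteration 1:
  u: GS value = (-6 - (4)·0.0000 - (1)·0.0000) / (9) = -0.6667;  u ← (1−ω)·0.0000 + ω·-0.6667 = -0.5334
  v: GS value = (-9 - (4)·-0.5334 - (4)·0.0000) / (10) = -0.6866;  v ← (1−ω)·0.0000 + ω·-0.6866 = -0.5493
  w: GS value = (-4 - (2)·-0.5334 - (4)·-0.5493) / (9) = -0.0818;  w ← (1−ω)·0.0000 + ω·-0.0818 = -0.0654
Iteration 2:
  u: GS value = (-6 - (4)·-0.5493 - (1)·-0.0654) / (9) = -0.4153;  u ← (1−ω)·-0.5334 + ω·-0.4153 = -0.4389
  v: GS value = (-9 - (4)·-0.4389 - (4)·-0.0654) / (10) = -0.6983;  v ← (1−ω)·-0.5493 + ω·-0.6983 = -0.6685
  w: GS value = (-4 - (2)·-0.4389 - (4)·-0.6685) / (9) = -0.0498;  w ← (1−ω)·-0.0654 + ω·-0.0498 = -0.0529

(-0.4389, -0.6685, -0.0529)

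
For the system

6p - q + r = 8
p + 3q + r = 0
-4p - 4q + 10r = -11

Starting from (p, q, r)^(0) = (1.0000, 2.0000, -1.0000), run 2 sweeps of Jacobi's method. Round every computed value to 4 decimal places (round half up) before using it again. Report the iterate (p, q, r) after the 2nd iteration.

(1.3167, -0.6444, -0.3667)

Iteration 1:
  p = (8 - (-1)·2.0000 - (1)·-1.0000) / (6) = 1.8333
  q = (0 - (1)·1.0000 - (1)·-1.0000) / (3) = 0.0000
  r = (-11 - (-4)·1.0000 - (-4)·2.0000) / (10) = 0.1000
Iteration 2:
  p = (8 - (-1)·0.0000 - (1)·0.1000) / (6) = 1.3167
  q = (0 - (1)·1.8333 - (1)·0.1000) / (3) = -0.6444
  r = (-11 - (-4)·1.8333 - (-4)·0.0000) / (10) = -0.3667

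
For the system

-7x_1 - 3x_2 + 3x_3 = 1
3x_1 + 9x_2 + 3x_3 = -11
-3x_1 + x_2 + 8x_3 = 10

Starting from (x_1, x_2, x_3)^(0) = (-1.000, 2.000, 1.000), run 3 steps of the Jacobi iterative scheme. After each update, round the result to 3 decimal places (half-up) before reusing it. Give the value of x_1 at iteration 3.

Iteration 1:
  x_1 = (1 - (-3)·2.000 - (3)·1.000) / (-7) = -0.571
  x_2 = (-11 - (3)·-1.000 - (3)·1.000) / (9) = -1.222
  x_3 = (10 - (-3)·-1.000 - (1)·2.000) / (8) = 0.625
Iteration 2:
  x_1 = (1 - (-3)·-1.222 - (3)·0.625) / (-7) = 0.649
  x_2 = (-11 - (3)·-0.571 - (3)·0.625) / (9) = -1.240
  x_3 = (10 - (-3)·-0.571 - (1)·-1.222) / (8) = 1.189
Iteration 3:
  x_1 = (1 - (-3)·-1.240 - (3)·1.189) / (-7) = 0.898
  x_2 = (-11 - (3)·0.649 - (3)·1.189) / (9) = -1.835
  x_3 = (10 - (-3)·0.649 - (1)·-1.240) / (8) = 1.648

0.898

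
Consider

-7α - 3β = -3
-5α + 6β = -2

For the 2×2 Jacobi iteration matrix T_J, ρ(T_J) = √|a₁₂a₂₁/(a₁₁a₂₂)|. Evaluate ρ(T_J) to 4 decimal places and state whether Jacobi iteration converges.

a₁₂a₂₁/(a₁₁a₂₂) = (-3)·(-5) / ((-7)·(6)) = -0.357143
ρ = √|-0.357143| = √0.357143 = 0.5976
ρ < 1, so Jacobi converges

0.5976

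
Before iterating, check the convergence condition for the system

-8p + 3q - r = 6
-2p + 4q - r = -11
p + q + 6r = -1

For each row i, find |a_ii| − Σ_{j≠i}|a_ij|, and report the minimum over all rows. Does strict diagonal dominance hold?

1

row 1: |-8| − (3+1) = 4
row 2: |4| − (2+1) = 1
row 3: |6| − (1+1) = 4
minimum over rows = 1 → strictly diagonally dominant (convergence guaranteed)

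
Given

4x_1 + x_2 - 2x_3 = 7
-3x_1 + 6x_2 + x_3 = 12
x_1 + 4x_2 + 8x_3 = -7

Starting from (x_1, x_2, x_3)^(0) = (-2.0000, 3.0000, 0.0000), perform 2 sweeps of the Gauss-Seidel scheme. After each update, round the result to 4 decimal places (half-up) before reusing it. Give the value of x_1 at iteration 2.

0.0000

Iteration 1:
  x_1 = (7 - (1)·3.0000 - (-2)·0.0000) / (4) = 1.0000
  x_2 = (12 - (-3)·1.0000 - (1)·0.0000) / (6) = 2.5000
  x_3 = (-7 - (1)·1.0000 - (4)·2.5000) / (8) = -2.2500
Iteration 2:
  x_1 = (7 - (1)·2.5000 - (-2)·-2.2500) / (4) = 0.0000
  x_2 = (12 - (-3)·0.0000 - (1)·-2.2500) / (6) = 2.3750
  x_3 = (-7 - (1)·0.0000 - (4)·2.3750) / (8) = -2.0625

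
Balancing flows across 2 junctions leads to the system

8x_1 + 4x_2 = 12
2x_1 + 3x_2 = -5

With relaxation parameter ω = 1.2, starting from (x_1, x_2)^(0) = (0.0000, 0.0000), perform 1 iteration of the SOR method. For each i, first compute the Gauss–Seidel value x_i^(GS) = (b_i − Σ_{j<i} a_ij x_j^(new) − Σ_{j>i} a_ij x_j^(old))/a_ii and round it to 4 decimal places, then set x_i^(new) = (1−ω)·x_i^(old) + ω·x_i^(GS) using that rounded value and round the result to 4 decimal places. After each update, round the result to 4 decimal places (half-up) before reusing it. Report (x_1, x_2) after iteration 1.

(1.8000, -3.4400)

Iteration 1:
  x_1: GS value = (12 - (4)·0.0000) / (8) = 1.5000;  x_1 ← (1−ω)·0.0000 + ω·1.5000 = 1.8000
  x_2: GS value = (-5 - (2)·1.8000) / (3) = -2.8667;  x_2 ← (1−ω)·0.0000 + ω·-2.8667 = -3.4400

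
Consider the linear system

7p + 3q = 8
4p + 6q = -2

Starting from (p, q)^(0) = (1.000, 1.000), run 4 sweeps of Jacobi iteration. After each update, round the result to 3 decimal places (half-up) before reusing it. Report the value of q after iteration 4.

Iteration 1:
  p = (8 - (3)·1.000) / (7) = 0.714
  q = (-2 - (4)·1.000) / (6) = -1.000
Iteration 2:
  p = (8 - (3)·-1.000) / (7) = 1.571
  q = (-2 - (4)·0.714) / (6) = -0.809
Iteration 3:
  p = (8 - (3)·-0.809) / (7) = 1.490
  q = (-2 - (4)·1.571) / (6) = -1.381
Iteration 4:
  p = (8 - (3)·-1.381) / (7) = 1.735
  q = (-2 - (4)·1.490) / (6) = -1.327

-1.327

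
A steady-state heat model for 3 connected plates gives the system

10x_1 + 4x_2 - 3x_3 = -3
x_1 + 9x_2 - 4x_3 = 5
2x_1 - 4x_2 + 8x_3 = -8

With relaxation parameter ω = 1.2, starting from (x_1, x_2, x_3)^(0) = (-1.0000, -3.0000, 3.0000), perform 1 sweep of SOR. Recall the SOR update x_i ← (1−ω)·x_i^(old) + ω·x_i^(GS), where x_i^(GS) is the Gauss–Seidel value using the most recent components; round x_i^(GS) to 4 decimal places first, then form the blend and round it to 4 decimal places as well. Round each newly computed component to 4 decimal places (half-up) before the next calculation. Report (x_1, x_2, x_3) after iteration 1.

Iteration 1:
  x_1: GS value = (-3 - (4)·-3.0000 - (-3)·3.0000) / (10) = 1.8000;  x_1 ← (1−ω)·-1.0000 + ω·1.8000 = 2.3600
  x_2: GS value = (5 - (1)·2.3600 - (-4)·3.0000) / (9) = 1.6267;  x_2 ← (1−ω)·-3.0000 + ω·1.6267 = 2.5520
  x_3: GS value = (-8 - (2)·2.3600 - (-4)·2.5520) / (8) = -0.3140;  x_3 ← (1−ω)·3.0000 + ω·-0.3140 = -0.9768

(2.3600, 2.5520, -0.9768)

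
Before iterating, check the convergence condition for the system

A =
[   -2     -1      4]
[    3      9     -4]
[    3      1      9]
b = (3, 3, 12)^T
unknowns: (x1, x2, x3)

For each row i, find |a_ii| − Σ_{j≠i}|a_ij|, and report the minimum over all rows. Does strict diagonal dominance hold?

-3

row 1: |-2| − (1+4) = -3
row 2: |9| − (3+4) = 2
row 3: |9| − (3+1) = 5
minimum over rows = -3 → not strictly diagonally dominant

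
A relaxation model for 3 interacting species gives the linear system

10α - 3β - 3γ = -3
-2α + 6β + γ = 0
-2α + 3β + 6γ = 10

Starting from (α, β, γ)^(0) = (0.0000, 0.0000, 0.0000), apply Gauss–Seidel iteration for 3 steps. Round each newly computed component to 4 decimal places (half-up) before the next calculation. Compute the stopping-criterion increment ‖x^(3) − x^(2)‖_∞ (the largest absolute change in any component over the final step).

0.0278

Iteration 1:
  α = (-3 - (-3)·0.0000 - (-3)·0.0000) / (10) = -0.3000
  β = (0 - (-2)·-0.3000 - (1)·0.0000) / (6) = -0.1000
  γ = (10 - (-2)·-0.3000 - (3)·-0.1000) / (6) = 1.6167
Iteration 2:
  α = (-3 - (-3)·-0.1000 - (-3)·1.6167) / (10) = 0.1550
  β = (0 - (-2)·0.1550 - (1)·1.6167) / (6) = -0.2178
  γ = (10 - (-2)·0.1550 - (3)·-0.2178) / (6) = 1.8272
Iteration 3:
  α = (-3 - (-3)·-0.2178 - (-3)·1.8272) / (10) = 0.1828
  β = (0 - (-2)·0.1828 - (1)·1.8272) / (6) = -0.2436
  γ = (10 - (-2)·0.1828 - (3)·-0.2436) / (6) = 1.8494
Change: (0.0278, -0.0258, 0.0222) → max |·| = 0.0278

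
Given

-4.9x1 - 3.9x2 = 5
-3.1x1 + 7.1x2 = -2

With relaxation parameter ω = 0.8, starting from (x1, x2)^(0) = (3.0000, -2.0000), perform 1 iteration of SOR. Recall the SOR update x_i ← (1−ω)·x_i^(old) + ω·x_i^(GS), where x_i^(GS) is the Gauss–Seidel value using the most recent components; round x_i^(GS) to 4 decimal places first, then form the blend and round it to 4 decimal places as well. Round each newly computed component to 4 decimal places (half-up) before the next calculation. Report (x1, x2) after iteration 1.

(1.0571, -0.2561)

Iteration 1:
  x1: GS value = (5 - (-3.9)·-2.0000) / (-4.9) = 0.5714;  x1 ← (1−ω)·3.0000 + ω·0.5714 = 1.0571
  x2: GS value = (-2 - (-3.1)·1.0571) / (7.1) = 0.1799;  x2 ← (1−ω)·-2.0000 + ω·0.1799 = -0.2561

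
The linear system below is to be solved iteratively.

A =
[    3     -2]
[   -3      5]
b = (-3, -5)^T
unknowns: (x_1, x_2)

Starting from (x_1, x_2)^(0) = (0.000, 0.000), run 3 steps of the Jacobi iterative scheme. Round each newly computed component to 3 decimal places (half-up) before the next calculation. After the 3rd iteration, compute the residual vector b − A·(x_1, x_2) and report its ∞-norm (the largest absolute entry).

Iteration 1:
  x_1 = (-3 - (-2)·0.000) / (3) = -1.000
  x_2 = (-5 - (-3)·0.000) / (5) = -1.000
Iteration 2:
  x_1 = (-3 - (-2)·-1.000) / (3) = -1.667
  x_2 = (-5 - (-3)·-1.000) / (5) = -1.600
Iteration 3:
  x_1 = (-3 - (-2)·-1.600) / (3) = -2.067
  x_2 = (-5 - (-3)·-1.667) / (5) = -2.000
Residual b − A·x = (-0.799, -1.201); ∞-norm = 1.201

1.201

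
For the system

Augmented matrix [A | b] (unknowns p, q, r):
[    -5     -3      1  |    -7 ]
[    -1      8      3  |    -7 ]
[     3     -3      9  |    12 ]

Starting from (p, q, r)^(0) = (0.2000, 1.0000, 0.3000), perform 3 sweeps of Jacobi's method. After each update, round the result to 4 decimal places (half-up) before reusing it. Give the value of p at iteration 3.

Iteration 1:
  p = (-7 - (-3)·1.0000 - (1)·0.3000) / (-5) = 0.8600
  q = (-7 - (-1)·0.2000 - (3)·0.3000) / (8) = -0.9625
  r = (12 - (3)·0.2000 - (-3)·1.0000) / (9) = 1.6000
Iteration 2:
  p = (-7 - (-3)·-0.9625 - (1)·1.6000) / (-5) = 2.2975
  q = (-7 - (-1)·0.8600 - (3)·1.6000) / (8) = -1.3675
  r = (12 - (3)·0.8600 - (-3)·-0.9625) / (9) = 0.7258
Iteration 3:
  p = (-7 - (-3)·-1.3675 - (1)·0.7258) / (-5) = 2.3657
  q = (-7 - (-1)·2.2975 - (3)·0.7258) / (8) = -0.8600
  r = (12 - (3)·2.2975 - (-3)·-1.3675) / (9) = 0.1117

2.3657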